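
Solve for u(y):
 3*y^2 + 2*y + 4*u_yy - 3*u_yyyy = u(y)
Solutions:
 u(y) = C1*exp(-y) + C2*exp(y) + C3*exp(-sqrt(3)*y/3) + C4*exp(sqrt(3)*y/3) + 3*y^2 + 2*y + 24


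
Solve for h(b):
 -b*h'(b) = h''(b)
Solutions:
 h(b) = C1 + C2*erf(sqrt(2)*b/2)


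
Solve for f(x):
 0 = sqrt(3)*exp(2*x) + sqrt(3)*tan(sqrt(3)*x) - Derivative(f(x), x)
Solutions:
 f(x) = C1 + sqrt(3)*exp(2*x)/2 - log(cos(sqrt(3)*x))


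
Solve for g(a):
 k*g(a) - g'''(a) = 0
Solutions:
 g(a) = C1*exp(a*k^(1/3)) + C2*exp(a*k^(1/3)*(-1 + sqrt(3)*I)/2) + C3*exp(-a*k^(1/3)*(1 + sqrt(3)*I)/2)


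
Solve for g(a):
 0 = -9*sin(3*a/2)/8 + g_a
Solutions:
 g(a) = C1 - 3*cos(3*a/2)/4


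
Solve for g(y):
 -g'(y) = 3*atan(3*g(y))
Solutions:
 Integral(1/atan(3*_y), (_y, g(y))) = C1 - 3*y


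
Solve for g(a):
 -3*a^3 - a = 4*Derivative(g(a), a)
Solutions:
 g(a) = C1 - 3*a^4/16 - a^2/8


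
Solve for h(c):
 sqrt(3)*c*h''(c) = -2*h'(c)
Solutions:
 h(c) = C1 + C2*c^(1 - 2*sqrt(3)/3)


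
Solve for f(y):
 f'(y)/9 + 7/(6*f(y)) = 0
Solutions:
 f(y) = -sqrt(C1 - 21*y)
 f(y) = sqrt(C1 - 21*y)


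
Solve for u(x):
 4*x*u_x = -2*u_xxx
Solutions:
 u(x) = C1 + Integral(C2*airyai(-2^(1/3)*x) + C3*airybi(-2^(1/3)*x), x)


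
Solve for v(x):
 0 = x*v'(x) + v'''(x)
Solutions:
 v(x) = C1 + Integral(C2*airyai(-x) + C3*airybi(-x), x)


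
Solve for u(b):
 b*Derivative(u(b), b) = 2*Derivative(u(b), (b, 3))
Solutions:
 u(b) = C1 + Integral(C2*airyai(2^(2/3)*b/2) + C3*airybi(2^(2/3)*b/2), b)


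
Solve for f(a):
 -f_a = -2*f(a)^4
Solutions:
 f(a) = (-1/(C1 + 6*a))^(1/3)
 f(a) = (-1/(C1 + 2*a))^(1/3)*(-3^(2/3) - 3*3^(1/6)*I)/6
 f(a) = (-1/(C1 + 2*a))^(1/3)*(-3^(2/3) + 3*3^(1/6)*I)/6


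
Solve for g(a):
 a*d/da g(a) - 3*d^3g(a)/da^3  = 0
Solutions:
 g(a) = C1 + Integral(C2*airyai(3^(2/3)*a/3) + C3*airybi(3^(2/3)*a/3), a)


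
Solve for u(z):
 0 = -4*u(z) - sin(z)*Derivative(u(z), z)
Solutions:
 u(z) = C1*(cos(z)^2 + 2*cos(z) + 1)/(cos(z)^2 - 2*cos(z) + 1)


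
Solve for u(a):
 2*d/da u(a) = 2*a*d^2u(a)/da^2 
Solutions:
 u(a) = C1 + C2*a^2


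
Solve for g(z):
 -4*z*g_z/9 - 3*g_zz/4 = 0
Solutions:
 g(z) = C1 + C2*erf(2*sqrt(6)*z/9)


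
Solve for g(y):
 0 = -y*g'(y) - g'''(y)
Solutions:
 g(y) = C1 + Integral(C2*airyai(-y) + C3*airybi(-y), y)


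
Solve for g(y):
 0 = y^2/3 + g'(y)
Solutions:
 g(y) = C1 - y^3/9


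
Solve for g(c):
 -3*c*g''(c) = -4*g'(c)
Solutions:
 g(c) = C1 + C2*c^(7/3)


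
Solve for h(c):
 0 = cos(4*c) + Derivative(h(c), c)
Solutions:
 h(c) = C1 - sin(4*c)/4


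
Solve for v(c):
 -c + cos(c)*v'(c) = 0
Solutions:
 v(c) = C1 + Integral(c/cos(c), c)


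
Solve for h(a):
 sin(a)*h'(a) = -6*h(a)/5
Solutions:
 h(a) = C1*(cos(a) + 1)^(3/5)/(cos(a) - 1)^(3/5)


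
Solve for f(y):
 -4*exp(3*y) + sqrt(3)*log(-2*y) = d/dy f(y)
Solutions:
 f(y) = C1 + sqrt(3)*y*log(-y) + sqrt(3)*y*(-1 + log(2)) - 4*exp(3*y)/3


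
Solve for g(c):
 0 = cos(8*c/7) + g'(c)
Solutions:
 g(c) = C1 - 7*sin(8*c/7)/8


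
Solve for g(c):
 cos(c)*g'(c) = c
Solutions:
 g(c) = C1 + Integral(c/cos(c), c)


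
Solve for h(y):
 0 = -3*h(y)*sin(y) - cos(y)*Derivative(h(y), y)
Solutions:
 h(y) = C1*cos(y)^3


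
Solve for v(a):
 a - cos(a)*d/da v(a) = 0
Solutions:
 v(a) = C1 + Integral(a/cos(a), a)


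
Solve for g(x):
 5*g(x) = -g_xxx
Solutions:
 g(x) = C3*exp(-5^(1/3)*x) + (C1*sin(sqrt(3)*5^(1/3)*x/2) + C2*cos(sqrt(3)*5^(1/3)*x/2))*exp(5^(1/3)*x/2)


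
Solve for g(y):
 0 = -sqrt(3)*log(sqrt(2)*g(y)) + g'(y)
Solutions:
 -2*sqrt(3)*Integral(1/(2*log(_y) + log(2)), (_y, g(y)))/3 = C1 - y


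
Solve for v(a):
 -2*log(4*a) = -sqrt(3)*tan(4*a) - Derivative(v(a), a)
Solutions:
 v(a) = C1 + 2*a*log(a) - 2*a + 4*a*log(2) + sqrt(3)*log(cos(4*a))/4


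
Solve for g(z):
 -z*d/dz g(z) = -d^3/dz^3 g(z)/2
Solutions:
 g(z) = C1 + Integral(C2*airyai(2^(1/3)*z) + C3*airybi(2^(1/3)*z), z)


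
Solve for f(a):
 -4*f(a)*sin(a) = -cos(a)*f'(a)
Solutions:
 f(a) = C1/cos(a)^4


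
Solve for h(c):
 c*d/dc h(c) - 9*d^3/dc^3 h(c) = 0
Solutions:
 h(c) = C1 + Integral(C2*airyai(3^(1/3)*c/3) + C3*airybi(3^(1/3)*c/3), c)


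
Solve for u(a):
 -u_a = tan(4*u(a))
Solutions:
 u(a) = -asin(C1*exp(-4*a))/4 + pi/4
 u(a) = asin(C1*exp(-4*a))/4


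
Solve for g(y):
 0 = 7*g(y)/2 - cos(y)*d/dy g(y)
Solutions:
 g(y) = C1*(sin(y) + 1)^(7/4)/(sin(y) - 1)^(7/4)


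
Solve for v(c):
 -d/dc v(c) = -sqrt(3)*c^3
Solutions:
 v(c) = C1 + sqrt(3)*c^4/4


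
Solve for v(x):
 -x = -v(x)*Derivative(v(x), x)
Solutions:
 v(x) = -sqrt(C1 + x^2)
 v(x) = sqrt(C1 + x^2)


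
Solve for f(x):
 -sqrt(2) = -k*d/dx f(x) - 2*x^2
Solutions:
 f(x) = C1 - 2*x^3/(3*k) + sqrt(2)*x/k


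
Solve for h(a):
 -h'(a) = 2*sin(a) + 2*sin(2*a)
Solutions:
 h(a) = C1 + 2*cos(a) + cos(2*a)


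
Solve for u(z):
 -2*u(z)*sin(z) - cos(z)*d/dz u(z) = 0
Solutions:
 u(z) = C1*cos(z)^2


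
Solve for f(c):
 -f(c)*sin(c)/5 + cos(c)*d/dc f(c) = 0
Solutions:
 f(c) = C1/cos(c)^(1/5)


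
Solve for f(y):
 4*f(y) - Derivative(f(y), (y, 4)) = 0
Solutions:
 f(y) = C1*exp(-sqrt(2)*y) + C2*exp(sqrt(2)*y) + C3*sin(sqrt(2)*y) + C4*cos(sqrt(2)*y)


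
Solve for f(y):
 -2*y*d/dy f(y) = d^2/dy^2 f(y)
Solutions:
 f(y) = C1 + C2*erf(y)


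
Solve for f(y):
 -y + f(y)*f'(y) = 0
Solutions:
 f(y) = -sqrt(C1 + y^2)
 f(y) = sqrt(C1 + y^2)


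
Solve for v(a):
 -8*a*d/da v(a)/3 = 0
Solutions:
 v(a) = C1


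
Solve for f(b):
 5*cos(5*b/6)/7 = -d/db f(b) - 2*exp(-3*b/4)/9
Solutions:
 f(b) = C1 - 6*sin(5*b/6)/7 + 8*exp(-3*b/4)/27


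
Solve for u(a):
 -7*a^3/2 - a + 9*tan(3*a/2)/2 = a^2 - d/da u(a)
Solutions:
 u(a) = C1 + 7*a^4/8 + a^3/3 + a^2/2 + 3*log(cos(3*a/2))


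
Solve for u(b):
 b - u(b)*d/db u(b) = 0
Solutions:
 u(b) = -sqrt(C1 + b^2)
 u(b) = sqrt(C1 + b^2)


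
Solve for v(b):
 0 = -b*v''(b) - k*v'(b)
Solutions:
 v(b) = C1 + b^(1 - re(k))*(C2*sin(log(b)*Abs(im(k))) + C3*cos(log(b)*im(k)))


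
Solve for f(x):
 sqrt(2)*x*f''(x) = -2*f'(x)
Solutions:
 f(x) = C1 + C2*x^(1 - sqrt(2))


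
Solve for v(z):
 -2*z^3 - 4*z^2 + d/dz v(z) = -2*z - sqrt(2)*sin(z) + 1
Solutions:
 v(z) = C1 + z^4/2 + 4*z^3/3 - z^2 + z + sqrt(2)*cos(z)


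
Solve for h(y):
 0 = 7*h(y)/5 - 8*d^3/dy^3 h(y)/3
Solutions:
 h(y) = C3*exp(21^(1/3)*5^(2/3)*y/10) + (C1*sin(3^(5/6)*5^(2/3)*7^(1/3)*y/20) + C2*cos(3^(5/6)*5^(2/3)*7^(1/3)*y/20))*exp(-21^(1/3)*5^(2/3)*y/20)


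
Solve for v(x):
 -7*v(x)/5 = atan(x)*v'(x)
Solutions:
 v(x) = C1*exp(-7*Integral(1/atan(x), x)/5)


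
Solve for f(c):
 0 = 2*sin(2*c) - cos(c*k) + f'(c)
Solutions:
 f(c) = C1 + cos(2*c) + sin(c*k)/k


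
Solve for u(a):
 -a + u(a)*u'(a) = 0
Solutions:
 u(a) = -sqrt(C1 + a^2)
 u(a) = sqrt(C1 + a^2)


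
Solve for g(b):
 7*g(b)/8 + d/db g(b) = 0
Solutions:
 g(b) = C1*exp(-7*b/8)


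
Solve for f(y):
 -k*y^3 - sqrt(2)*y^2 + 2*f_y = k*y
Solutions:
 f(y) = C1 + k*y^4/8 + k*y^2/4 + sqrt(2)*y^3/6


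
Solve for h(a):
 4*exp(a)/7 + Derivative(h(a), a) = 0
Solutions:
 h(a) = C1 - 4*exp(a)/7


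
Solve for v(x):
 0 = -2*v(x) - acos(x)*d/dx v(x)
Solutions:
 v(x) = C1*exp(-2*Integral(1/acos(x), x))


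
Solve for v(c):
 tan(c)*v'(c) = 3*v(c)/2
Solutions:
 v(c) = C1*sin(c)^(3/2)


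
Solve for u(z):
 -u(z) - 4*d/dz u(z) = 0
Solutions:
 u(z) = C1*exp(-z/4)


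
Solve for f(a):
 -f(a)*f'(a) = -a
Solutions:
 f(a) = -sqrt(C1 + a^2)
 f(a) = sqrt(C1 + a^2)


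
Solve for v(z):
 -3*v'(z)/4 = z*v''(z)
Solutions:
 v(z) = C1 + C2*z^(1/4)


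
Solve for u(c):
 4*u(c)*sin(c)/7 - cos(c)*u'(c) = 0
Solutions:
 u(c) = C1/cos(c)^(4/7)


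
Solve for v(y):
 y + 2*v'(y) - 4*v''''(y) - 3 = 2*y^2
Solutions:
 v(y) = C1 + C4*exp(2^(2/3)*y/2) + y^3/3 - y^2/4 + 3*y/2 + (C2*sin(2^(2/3)*sqrt(3)*y/4) + C3*cos(2^(2/3)*sqrt(3)*y/4))*exp(-2^(2/3)*y/4)


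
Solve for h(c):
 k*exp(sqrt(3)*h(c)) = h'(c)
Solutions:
 h(c) = sqrt(3)*(2*log(-1/(C1 + c*k)) - log(3))/6


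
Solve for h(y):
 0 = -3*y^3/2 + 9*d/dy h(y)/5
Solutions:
 h(y) = C1 + 5*y^4/24


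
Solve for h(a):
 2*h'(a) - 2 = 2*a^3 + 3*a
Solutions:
 h(a) = C1 + a^4/4 + 3*a^2/4 + a


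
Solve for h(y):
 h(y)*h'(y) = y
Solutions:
 h(y) = -sqrt(C1 + y^2)
 h(y) = sqrt(C1 + y^2)


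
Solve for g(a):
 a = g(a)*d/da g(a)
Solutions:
 g(a) = -sqrt(C1 + a^2)
 g(a) = sqrt(C1 + a^2)


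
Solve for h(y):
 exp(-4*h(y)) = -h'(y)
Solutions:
 h(y) = log(-I*(C1 - 4*y)^(1/4))
 h(y) = log(I*(C1 - 4*y)^(1/4))
 h(y) = log(-(C1 - 4*y)^(1/4))
 h(y) = log(C1 - 4*y)/4


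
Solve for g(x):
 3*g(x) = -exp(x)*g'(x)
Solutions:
 g(x) = C1*exp(3*exp(-x))


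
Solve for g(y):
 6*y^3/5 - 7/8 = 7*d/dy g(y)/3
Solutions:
 g(y) = C1 + 9*y^4/70 - 3*y/8


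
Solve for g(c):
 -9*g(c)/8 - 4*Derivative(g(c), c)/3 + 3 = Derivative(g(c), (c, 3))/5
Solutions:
 g(c) = C1*exp(10^(1/3)*c*(-32*5^(1/3)/(243 + sqrt(140969))^(1/3) + 2^(1/3)*(243 + sqrt(140969))^(1/3))/24)*sin(10^(1/3)*sqrt(3)*c*(32*5^(1/3)/(243 + sqrt(140969))^(1/3) + 2^(1/3)*(243 + sqrt(140969))^(1/3))/24) + C2*exp(10^(1/3)*c*(-32*5^(1/3)/(243 + sqrt(140969))^(1/3) + 2^(1/3)*(243 + sqrt(140969))^(1/3))/24)*cos(10^(1/3)*sqrt(3)*c*(32*5^(1/3)/(243 + sqrt(140969))^(1/3) + 2^(1/3)*(243 + sqrt(140969))^(1/3))/24) + C3*exp(-10^(1/3)*c*(-32*5^(1/3)/(243 + sqrt(140969))^(1/3) + 2^(1/3)*(243 + sqrt(140969))^(1/3))/12) + 8/3


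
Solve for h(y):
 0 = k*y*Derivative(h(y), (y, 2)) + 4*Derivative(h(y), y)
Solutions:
 h(y) = C1 + y^(((re(k) - 4)*re(k) + im(k)^2)/(re(k)^2 + im(k)^2))*(C2*sin(4*log(y)*Abs(im(k))/(re(k)^2 + im(k)^2)) + C3*cos(4*log(y)*im(k)/(re(k)^2 + im(k)^2)))


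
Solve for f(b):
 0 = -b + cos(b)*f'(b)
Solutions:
 f(b) = C1 + Integral(b/cos(b), b)


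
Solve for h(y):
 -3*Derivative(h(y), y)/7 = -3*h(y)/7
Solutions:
 h(y) = C1*exp(y)


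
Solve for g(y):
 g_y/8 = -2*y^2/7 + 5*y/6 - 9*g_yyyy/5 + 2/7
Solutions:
 g(y) = C1 + C4*exp(-15^(1/3)*y/6) - 16*y^3/21 + 10*y^2/3 + 16*y/7 + (C2*sin(3^(5/6)*5^(1/3)*y/12) + C3*cos(3^(5/6)*5^(1/3)*y/12))*exp(15^(1/3)*y/12)


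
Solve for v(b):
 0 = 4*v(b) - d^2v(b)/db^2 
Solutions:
 v(b) = C1*exp(-2*b) + C2*exp(2*b)


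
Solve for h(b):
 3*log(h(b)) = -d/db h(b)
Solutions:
 li(h(b)) = C1 - 3*b


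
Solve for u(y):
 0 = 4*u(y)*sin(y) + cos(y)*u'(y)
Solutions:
 u(y) = C1*cos(y)^4


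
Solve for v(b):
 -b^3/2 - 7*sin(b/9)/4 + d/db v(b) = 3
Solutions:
 v(b) = C1 + b^4/8 + 3*b - 63*cos(b/9)/4


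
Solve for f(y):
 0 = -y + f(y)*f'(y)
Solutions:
 f(y) = -sqrt(C1 + y^2)
 f(y) = sqrt(C1 + y^2)


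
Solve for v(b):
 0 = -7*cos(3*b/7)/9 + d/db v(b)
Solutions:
 v(b) = C1 + 49*sin(3*b/7)/27


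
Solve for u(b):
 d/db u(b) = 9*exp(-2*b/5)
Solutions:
 u(b) = C1 - 45*exp(-2*b/5)/2


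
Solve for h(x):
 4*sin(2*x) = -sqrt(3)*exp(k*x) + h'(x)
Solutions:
 h(x) = C1 - 2*cos(2*x) + sqrt(3)*exp(k*x)/k


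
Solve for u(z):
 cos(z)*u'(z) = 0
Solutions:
 u(z) = C1


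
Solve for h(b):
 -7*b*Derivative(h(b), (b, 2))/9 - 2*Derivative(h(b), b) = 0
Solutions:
 h(b) = C1 + C2/b^(11/7)


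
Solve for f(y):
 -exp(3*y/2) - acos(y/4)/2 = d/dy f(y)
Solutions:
 f(y) = C1 - y*acos(y/4)/2 + sqrt(16 - y^2)/2 - 2*exp(3*y/2)/3


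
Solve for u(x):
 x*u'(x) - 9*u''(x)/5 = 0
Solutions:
 u(x) = C1 + C2*erfi(sqrt(10)*x/6)


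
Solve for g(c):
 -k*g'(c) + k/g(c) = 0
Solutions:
 g(c) = -sqrt(C1 + 2*c)
 g(c) = sqrt(C1 + 2*c)


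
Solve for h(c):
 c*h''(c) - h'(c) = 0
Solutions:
 h(c) = C1 + C2*c^2


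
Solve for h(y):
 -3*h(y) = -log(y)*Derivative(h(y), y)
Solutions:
 h(y) = C1*exp(3*li(y))


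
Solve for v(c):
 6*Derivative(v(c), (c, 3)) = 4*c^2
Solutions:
 v(c) = C1 + C2*c + C3*c^2 + c^5/90


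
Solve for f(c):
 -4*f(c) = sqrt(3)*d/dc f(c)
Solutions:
 f(c) = C1*exp(-4*sqrt(3)*c/3)


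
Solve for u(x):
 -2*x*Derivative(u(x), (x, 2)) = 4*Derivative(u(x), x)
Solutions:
 u(x) = C1 + C2/x


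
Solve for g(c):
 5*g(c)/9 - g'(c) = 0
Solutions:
 g(c) = C1*exp(5*c/9)


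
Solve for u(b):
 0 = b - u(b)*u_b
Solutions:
 u(b) = -sqrt(C1 + b^2)
 u(b) = sqrt(C1 + b^2)


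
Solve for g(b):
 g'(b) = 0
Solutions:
 g(b) = C1


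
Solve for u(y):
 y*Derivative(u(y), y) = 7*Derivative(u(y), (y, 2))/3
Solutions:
 u(y) = C1 + C2*erfi(sqrt(42)*y/14)


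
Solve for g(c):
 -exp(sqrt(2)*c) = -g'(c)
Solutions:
 g(c) = C1 + sqrt(2)*exp(sqrt(2)*c)/2


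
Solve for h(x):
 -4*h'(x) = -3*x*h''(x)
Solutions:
 h(x) = C1 + C2*x^(7/3)


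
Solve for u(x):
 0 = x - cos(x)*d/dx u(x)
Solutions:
 u(x) = C1 + Integral(x/cos(x), x)


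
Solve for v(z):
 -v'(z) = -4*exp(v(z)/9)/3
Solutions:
 v(z) = 9*log(-1/(C1 + 4*z)) + 27*log(3)


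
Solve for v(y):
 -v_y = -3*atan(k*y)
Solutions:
 v(y) = C1 + 3*Piecewise((y*atan(k*y) - log(k^2*y^2 + 1)/(2*k), Ne(k, 0)), (0, True))


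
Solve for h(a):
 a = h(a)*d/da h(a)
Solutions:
 h(a) = -sqrt(C1 + a^2)
 h(a) = sqrt(C1 + a^2)


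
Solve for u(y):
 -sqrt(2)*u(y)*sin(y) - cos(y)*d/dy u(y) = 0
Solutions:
 u(y) = C1*cos(y)^(sqrt(2))


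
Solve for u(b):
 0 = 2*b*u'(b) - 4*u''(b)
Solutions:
 u(b) = C1 + C2*erfi(b/2)


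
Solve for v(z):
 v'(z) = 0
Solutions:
 v(z) = C1


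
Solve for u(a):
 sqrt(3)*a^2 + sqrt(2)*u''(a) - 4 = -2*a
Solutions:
 u(a) = C1 + C2*a - sqrt(6)*a^4/24 - sqrt(2)*a^3/6 + sqrt(2)*a^2


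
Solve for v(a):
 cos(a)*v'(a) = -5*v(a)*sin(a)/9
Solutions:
 v(a) = C1*cos(a)^(5/9)


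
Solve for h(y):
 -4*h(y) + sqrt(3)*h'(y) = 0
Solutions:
 h(y) = C1*exp(4*sqrt(3)*y/3)


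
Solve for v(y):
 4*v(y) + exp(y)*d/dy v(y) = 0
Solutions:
 v(y) = C1*exp(4*exp(-y))


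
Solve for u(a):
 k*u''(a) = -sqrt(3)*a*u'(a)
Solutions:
 u(a) = C1 + C2*sqrt(k)*erf(sqrt(2)*3^(1/4)*a*sqrt(1/k)/2)


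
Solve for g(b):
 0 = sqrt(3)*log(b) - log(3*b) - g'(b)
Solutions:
 g(b) = C1 - b*log(b) + sqrt(3)*b*log(b) - sqrt(3)*b - b*log(3) + b


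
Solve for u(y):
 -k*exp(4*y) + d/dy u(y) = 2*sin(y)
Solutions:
 u(y) = C1 + k*exp(4*y)/4 - 2*cos(y)


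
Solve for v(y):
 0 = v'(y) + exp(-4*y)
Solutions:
 v(y) = C1 + exp(-4*y)/4


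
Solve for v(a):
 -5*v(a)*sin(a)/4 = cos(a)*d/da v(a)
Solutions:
 v(a) = C1*cos(a)^(5/4)


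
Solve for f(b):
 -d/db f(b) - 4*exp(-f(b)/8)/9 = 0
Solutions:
 f(b) = 8*log(C1 - b/18)


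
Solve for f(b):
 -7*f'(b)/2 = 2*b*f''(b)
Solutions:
 f(b) = C1 + C2/b^(3/4)


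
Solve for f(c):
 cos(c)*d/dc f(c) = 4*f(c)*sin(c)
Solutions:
 f(c) = C1/cos(c)^4


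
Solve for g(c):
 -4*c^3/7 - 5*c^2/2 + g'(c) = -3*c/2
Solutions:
 g(c) = C1 + c^4/7 + 5*c^3/6 - 3*c^2/4


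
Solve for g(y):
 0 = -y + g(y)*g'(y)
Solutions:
 g(y) = -sqrt(C1 + y^2)
 g(y) = sqrt(C1 + y^2)


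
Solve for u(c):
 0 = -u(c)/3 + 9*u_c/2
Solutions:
 u(c) = C1*exp(2*c/27)


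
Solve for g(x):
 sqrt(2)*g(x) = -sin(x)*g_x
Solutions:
 g(x) = C1*(cos(x) + 1)^(sqrt(2)/2)/(cos(x) - 1)^(sqrt(2)/2)


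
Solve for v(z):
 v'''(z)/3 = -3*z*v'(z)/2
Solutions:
 v(z) = C1 + Integral(C2*airyai(-6^(2/3)*z/2) + C3*airybi(-6^(2/3)*z/2), z)


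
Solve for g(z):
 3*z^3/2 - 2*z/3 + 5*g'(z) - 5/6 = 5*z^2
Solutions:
 g(z) = C1 - 3*z^4/40 + z^3/3 + z^2/15 + z/6


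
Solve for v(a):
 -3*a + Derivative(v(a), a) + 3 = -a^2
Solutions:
 v(a) = C1 - a^3/3 + 3*a^2/2 - 3*a


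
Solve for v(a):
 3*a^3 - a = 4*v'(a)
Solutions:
 v(a) = C1 + 3*a^4/16 - a^2/8


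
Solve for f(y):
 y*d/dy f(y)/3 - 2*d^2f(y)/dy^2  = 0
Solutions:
 f(y) = C1 + C2*erfi(sqrt(3)*y/6)


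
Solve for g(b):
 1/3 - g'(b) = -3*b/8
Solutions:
 g(b) = C1 + 3*b^2/16 + b/3


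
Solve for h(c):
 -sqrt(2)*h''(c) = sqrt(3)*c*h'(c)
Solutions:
 h(c) = C1 + C2*erf(6^(1/4)*c/2)


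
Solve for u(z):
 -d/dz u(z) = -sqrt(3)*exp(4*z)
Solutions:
 u(z) = C1 + sqrt(3)*exp(4*z)/4


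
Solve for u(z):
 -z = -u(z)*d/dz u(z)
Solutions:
 u(z) = -sqrt(C1 + z^2)
 u(z) = sqrt(C1 + z^2)


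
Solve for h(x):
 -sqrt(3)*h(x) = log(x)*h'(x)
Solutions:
 h(x) = C1*exp(-sqrt(3)*li(x))


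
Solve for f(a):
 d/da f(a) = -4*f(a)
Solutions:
 f(a) = C1*exp(-4*a)


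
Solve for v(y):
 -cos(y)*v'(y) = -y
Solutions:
 v(y) = C1 + Integral(y/cos(y), y)


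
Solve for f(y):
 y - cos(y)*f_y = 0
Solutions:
 f(y) = C1 + Integral(y/cos(y), y)


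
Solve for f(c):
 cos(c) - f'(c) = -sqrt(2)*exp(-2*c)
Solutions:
 f(c) = C1 + sin(c) - sqrt(2)*exp(-2*c)/2


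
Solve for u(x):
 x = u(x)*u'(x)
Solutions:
 u(x) = -sqrt(C1 + x^2)
 u(x) = sqrt(C1 + x^2)


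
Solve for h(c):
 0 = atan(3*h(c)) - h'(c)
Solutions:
 Integral(1/atan(3*_y), (_y, h(c))) = C1 + c


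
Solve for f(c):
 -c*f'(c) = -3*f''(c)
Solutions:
 f(c) = C1 + C2*erfi(sqrt(6)*c/6)


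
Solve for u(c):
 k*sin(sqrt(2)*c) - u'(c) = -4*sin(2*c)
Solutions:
 u(c) = C1 - sqrt(2)*k*cos(sqrt(2)*c)/2 - 2*cos(2*c)


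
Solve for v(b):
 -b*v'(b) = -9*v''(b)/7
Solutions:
 v(b) = C1 + C2*erfi(sqrt(14)*b/6)


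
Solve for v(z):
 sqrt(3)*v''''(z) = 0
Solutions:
 v(z) = C1 + C2*z + C3*z^2 + C4*z^3


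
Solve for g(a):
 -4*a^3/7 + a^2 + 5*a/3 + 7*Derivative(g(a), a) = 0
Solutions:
 g(a) = C1 + a^4/49 - a^3/21 - 5*a^2/42


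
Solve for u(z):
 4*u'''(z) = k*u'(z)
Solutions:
 u(z) = C1 + C2*exp(-sqrt(k)*z/2) + C3*exp(sqrt(k)*z/2)


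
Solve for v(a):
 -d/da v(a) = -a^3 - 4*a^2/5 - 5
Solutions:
 v(a) = C1 + a^4/4 + 4*a^3/15 + 5*a


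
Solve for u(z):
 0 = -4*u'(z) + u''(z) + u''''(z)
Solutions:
 u(z) = C1 + C2*exp(z*(-3*(2 + sqrt(327)/9)^(1/3) + (2 + sqrt(327)/9)^(-1/3))/6)*sin(sqrt(3)*z*((2 + sqrt(327)/9)^(-1/3) + 3*(2 + sqrt(327)/9)^(1/3))/6) + C3*exp(z*(-3*(2 + sqrt(327)/9)^(1/3) + (2 + sqrt(327)/9)^(-1/3))/6)*cos(sqrt(3)*z*((2 + sqrt(327)/9)^(-1/3) + 3*(2 + sqrt(327)/9)^(1/3))/6) + C4*exp(z*(-1/(3*(2 + sqrt(327)/9)^(1/3)) + (2 + sqrt(327)/9)^(1/3)))


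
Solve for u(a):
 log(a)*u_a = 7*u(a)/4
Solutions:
 u(a) = C1*exp(7*li(a)/4)


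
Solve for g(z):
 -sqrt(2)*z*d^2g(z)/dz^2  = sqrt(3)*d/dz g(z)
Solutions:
 g(z) = C1 + C2*z^(1 - sqrt(6)/2)


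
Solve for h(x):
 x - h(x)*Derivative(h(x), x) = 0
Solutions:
 h(x) = -sqrt(C1 + x^2)
 h(x) = sqrt(C1 + x^2)


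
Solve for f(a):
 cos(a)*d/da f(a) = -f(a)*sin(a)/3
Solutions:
 f(a) = C1*cos(a)^(1/3)


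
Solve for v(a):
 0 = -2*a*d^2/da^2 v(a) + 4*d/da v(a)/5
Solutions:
 v(a) = C1 + C2*a^(7/5)


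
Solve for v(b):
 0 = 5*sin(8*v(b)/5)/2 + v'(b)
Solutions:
 5*b/2 + 5*log(cos(8*v(b)/5) - 1)/16 - 5*log(cos(8*v(b)/5) + 1)/16 = C1


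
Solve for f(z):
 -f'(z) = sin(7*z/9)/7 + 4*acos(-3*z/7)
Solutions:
 f(z) = C1 - 4*z*acos(-3*z/7) - 4*sqrt(49 - 9*z^2)/3 + 9*cos(7*z/9)/49


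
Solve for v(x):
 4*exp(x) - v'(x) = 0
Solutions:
 v(x) = C1 + 4*exp(x)


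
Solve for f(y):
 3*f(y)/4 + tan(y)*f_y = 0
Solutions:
 f(y) = C1/sin(y)^(3/4)


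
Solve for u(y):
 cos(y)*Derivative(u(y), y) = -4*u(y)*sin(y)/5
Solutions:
 u(y) = C1*cos(y)^(4/5)


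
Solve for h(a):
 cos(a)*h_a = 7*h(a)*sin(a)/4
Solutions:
 h(a) = C1/cos(a)^(7/4)


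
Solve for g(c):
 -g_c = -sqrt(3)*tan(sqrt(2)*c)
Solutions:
 g(c) = C1 - sqrt(6)*log(cos(sqrt(2)*c))/2


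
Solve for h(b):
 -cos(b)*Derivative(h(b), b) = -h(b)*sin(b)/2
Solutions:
 h(b) = C1/sqrt(cos(b))


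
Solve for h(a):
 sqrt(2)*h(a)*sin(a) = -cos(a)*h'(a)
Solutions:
 h(a) = C1*cos(a)^(sqrt(2))


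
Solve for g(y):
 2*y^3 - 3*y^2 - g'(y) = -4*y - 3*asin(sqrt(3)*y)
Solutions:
 g(y) = C1 + y^4/2 - y^3 + 2*y^2 + 3*y*asin(sqrt(3)*y) + sqrt(3)*sqrt(1 - 3*y^2)


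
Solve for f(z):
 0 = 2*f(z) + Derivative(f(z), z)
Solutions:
 f(z) = C1*exp(-2*z)


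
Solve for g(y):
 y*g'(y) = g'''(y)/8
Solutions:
 g(y) = C1 + Integral(C2*airyai(2*y) + C3*airybi(2*y), y)


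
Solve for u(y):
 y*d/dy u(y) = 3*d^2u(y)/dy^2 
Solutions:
 u(y) = C1 + C2*erfi(sqrt(6)*y/6)


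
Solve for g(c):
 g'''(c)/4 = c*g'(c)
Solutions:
 g(c) = C1 + Integral(C2*airyai(2^(2/3)*c) + C3*airybi(2^(2/3)*c), c)


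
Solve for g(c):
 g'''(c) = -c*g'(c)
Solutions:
 g(c) = C1 + Integral(C2*airyai(-c) + C3*airybi(-c), c)


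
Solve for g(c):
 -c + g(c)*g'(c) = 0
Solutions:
 g(c) = -sqrt(C1 + c^2)
 g(c) = sqrt(C1 + c^2)


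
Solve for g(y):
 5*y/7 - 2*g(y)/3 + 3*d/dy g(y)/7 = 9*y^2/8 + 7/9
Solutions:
 g(y) = C1*exp(14*y/9) - 27*y^2/16 - 123*y/112 - 8809/4704


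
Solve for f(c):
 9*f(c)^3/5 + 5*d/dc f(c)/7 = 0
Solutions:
 f(c) = -5*sqrt(2)*sqrt(-1/(C1 - 63*c))/2
 f(c) = 5*sqrt(2)*sqrt(-1/(C1 - 63*c))/2


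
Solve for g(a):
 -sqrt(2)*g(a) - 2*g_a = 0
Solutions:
 g(a) = C1*exp(-sqrt(2)*a/2)


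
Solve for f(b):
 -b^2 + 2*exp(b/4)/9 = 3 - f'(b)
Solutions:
 f(b) = C1 + b^3/3 + 3*b - 8*exp(b/4)/9


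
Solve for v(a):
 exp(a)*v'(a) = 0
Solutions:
 v(a) = C1


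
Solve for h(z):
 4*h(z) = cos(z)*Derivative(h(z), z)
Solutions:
 h(z) = C1*(sin(z)^2 + 2*sin(z) + 1)/(sin(z)^2 - 2*sin(z) + 1)


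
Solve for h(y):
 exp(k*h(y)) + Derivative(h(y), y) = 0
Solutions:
 h(y) = Piecewise((log(1/(C1*k + k*y))/k, Ne(k, 0)), (nan, True))
 h(y) = Piecewise((C1 - y, Eq(k, 0)), (nan, True))


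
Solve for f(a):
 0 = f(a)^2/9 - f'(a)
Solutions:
 f(a) = -9/(C1 + a)


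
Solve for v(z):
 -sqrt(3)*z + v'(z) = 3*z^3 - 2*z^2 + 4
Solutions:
 v(z) = C1 + 3*z^4/4 - 2*z^3/3 + sqrt(3)*z^2/2 + 4*z


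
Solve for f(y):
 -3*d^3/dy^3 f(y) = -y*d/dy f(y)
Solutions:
 f(y) = C1 + Integral(C2*airyai(3^(2/3)*y/3) + C3*airybi(3^(2/3)*y/3), y)


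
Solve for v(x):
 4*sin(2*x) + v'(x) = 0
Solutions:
 v(x) = C1 + 2*cos(2*x)


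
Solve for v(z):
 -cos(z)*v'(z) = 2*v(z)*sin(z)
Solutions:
 v(z) = C1*cos(z)^2


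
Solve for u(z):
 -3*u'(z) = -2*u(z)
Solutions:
 u(z) = C1*exp(2*z/3)


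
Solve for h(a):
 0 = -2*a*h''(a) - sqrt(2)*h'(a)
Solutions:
 h(a) = C1 + C2*a^(1 - sqrt(2)/2)


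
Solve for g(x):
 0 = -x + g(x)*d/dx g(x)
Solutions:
 g(x) = -sqrt(C1 + x^2)
 g(x) = sqrt(C1 + x^2)


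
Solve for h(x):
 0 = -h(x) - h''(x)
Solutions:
 h(x) = C1*sin(x) + C2*cos(x)


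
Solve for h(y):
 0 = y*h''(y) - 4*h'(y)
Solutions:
 h(y) = C1 + C2*y^5


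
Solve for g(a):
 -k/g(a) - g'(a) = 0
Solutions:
 g(a) = -sqrt(C1 - 2*a*k)
 g(a) = sqrt(C1 - 2*a*k)


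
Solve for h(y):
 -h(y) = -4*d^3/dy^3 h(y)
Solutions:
 h(y) = C3*exp(2^(1/3)*y/2) + (C1*sin(2^(1/3)*sqrt(3)*y/4) + C2*cos(2^(1/3)*sqrt(3)*y/4))*exp(-2^(1/3)*y/4)


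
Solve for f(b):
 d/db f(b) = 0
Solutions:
 f(b) = C1


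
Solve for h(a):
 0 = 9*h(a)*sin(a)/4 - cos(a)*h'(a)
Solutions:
 h(a) = C1/cos(a)^(9/4)


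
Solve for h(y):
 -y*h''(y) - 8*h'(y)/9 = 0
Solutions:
 h(y) = C1 + C2*y^(1/9)


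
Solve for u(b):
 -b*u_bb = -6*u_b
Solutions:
 u(b) = C1 + C2*b^7


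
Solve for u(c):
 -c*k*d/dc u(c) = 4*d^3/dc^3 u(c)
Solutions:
 u(c) = C1 + Integral(C2*airyai(2^(1/3)*c*(-k)^(1/3)/2) + C3*airybi(2^(1/3)*c*(-k)^(1/3)/2), c)


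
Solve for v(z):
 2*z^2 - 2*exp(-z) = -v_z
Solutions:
 v(z) = C1 - 2*z^3/3 - 2*exp(-z)


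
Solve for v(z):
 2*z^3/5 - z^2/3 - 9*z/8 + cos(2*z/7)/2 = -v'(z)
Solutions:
 v(z) = C1 - z^4/10 + z^3/9 + 9*z^2/16 - 7*sin(2*z/7)/4


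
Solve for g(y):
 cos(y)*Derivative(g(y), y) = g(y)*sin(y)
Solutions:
 g(y) = C1/cos(y)


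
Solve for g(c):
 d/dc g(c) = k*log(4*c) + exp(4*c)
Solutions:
 g(c) = C1 + c*k*log(c) + c*k*(-1 + 2*log(2)) + exp(4*c)/4


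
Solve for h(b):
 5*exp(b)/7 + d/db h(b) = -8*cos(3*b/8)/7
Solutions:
 h(b) = C1 - 5*exp(b)/7 - 64*sin(3*b/8)/21


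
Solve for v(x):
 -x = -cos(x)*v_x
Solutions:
 v(x) = C1 + Integral(x/cos(x), x)


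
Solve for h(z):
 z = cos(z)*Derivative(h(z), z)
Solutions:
 h(z) = C1 + Integral(z/cos(z), z)


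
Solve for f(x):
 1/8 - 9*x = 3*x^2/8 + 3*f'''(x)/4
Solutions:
 f(x) = C1 + C2*x + C3*x^2 - x^5/120 - x^4/2 + x^3/36


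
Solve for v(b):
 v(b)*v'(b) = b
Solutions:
 v(b) = -sqrt(C1 + b^2)
 v(b) = sqrt(C1 + b^2)


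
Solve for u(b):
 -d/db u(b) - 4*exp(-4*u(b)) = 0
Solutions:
 u(b) = log(-I*(C1 - 16*b)^(1/4))
 u(b) = log(I*(C1 - 16*b)^(1/4))
 u(b) = log(-(C1 - 16*b)^(1/4))
 u(b) = log(C1 - 16*b)/4


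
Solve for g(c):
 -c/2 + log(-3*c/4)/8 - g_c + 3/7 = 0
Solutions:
 g(c) = C1 - c^2/4 + c*log(-c)/8 + c*(-14*log(2) + 7*log(3) + 17)/56


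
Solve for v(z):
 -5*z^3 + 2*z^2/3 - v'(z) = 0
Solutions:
 v(z) = C1 - 5*z^4/4 + 2*z^3/9


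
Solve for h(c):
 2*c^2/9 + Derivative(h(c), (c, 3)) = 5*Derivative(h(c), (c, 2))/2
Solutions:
 h(c) = C1 + C2*c + C3*exp(5*c/2) + c^4/135 + 8*c^3/675 + 16*c^2/1125


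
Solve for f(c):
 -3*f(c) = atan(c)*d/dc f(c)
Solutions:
 f(c) = C1*exp(-3*Integral(1/atan(c), c))


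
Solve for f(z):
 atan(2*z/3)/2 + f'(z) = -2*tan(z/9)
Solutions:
 f(z) = C1 - z*atan(2*z/3)/2 + 3*log(4*z^2 + 9)/8 + 18*log(cos(z/9))


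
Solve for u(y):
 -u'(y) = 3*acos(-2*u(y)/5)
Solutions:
 Integral(1/acos(-2*_y/5), (_y, u(y))) = C1 - 3*y


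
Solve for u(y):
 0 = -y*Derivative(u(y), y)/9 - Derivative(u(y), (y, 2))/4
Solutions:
 u(y) = C1 + C2*erf(sqrt(2)*y/3)


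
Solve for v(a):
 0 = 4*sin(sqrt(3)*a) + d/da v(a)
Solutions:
 v(a) = C1 + 4*sqrt(3)*cos(sqrt(3)*a)/3


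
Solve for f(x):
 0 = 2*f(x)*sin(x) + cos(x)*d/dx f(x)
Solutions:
 f(x) = C1*cos(x)^2


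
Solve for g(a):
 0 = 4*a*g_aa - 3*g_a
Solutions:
 g(a) = C1 + C2*a^(7/4)


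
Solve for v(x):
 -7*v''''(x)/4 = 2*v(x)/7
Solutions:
 v(x) = (C1*sin(2^(1/4)*sqrt(7)*x/7) + C2*cos(2^(1/4)*sqrt(7)*x/7))*exp(-2^(1/4)*sqrt(7)*x/7) + (C3*sin(2^(1/4)*sqrt(7)*x/7) + C4*cos(2^(1/4)*sqrt(7)*x/7))*exp(2^(1/4)*sqrt(7)*x/7)


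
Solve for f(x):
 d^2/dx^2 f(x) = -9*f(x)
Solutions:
 f(x) = C1*sin(3*x) + C2*cos(3*x)


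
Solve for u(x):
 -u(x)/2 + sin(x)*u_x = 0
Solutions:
 u(x) = C1*(cos(x) - 1)^(1/4)/(cos(x) + 1)^(1/4)


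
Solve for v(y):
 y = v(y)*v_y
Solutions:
 v(y) = -sqrt(C1 + y^2)
 v(y) = sqrt(C1 + y^2)


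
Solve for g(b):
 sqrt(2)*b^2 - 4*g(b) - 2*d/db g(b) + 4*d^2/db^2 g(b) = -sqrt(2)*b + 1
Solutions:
 g(b) = C1*exp(b*(1 - sqrt(17))/4) + C2*exp(b*(1 + sqrt(17))/4) + sqrt(2)*b^2/4 - 1/4 + sqrt(2)/2


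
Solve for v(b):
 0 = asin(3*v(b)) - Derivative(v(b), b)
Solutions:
 Integral(1/asin(3*_y), (_y, v(b))) = C1 + b


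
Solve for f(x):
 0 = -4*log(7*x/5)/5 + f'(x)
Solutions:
 f(x) = C1 + 4*x*log(x)/5 - 4*x*log(5)/5 - 4*x/5 + 4*x*log(7)/5


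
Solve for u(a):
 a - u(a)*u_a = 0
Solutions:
 u(a) = -sqrt(C1 + a^2)
 u(a) = sqrt(C1 + a^2)


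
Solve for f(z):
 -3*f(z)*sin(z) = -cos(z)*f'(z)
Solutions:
 f(z) = C1/cos(z)^3


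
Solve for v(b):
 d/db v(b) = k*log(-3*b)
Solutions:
 v(b) = C1 + b*k*log(-b) + b*k*(-1 + log(3))


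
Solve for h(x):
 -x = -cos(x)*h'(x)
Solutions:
 h(x) = C1 + Integral(x/cos(x), x)


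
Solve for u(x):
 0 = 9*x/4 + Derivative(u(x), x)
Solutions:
 u(x) = C1 - 9*x^2/8


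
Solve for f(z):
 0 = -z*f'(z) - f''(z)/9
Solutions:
 f(z) = C1 + C2*erf(3*sqrt(2)*z/2)


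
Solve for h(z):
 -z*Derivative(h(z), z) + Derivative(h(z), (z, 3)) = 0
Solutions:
 h(z) = C1 + Integral(C2*airyai(z) + C3*airybi(z), z)


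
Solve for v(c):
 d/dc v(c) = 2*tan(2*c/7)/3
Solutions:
 v(c) = C1 - 7*log(cos(2*c/7))/3


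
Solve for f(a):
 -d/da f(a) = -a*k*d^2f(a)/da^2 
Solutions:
 f(a) = C1 + a^(((re(k) + 1)*re(k) + im(k)^2)/(re(k)^2 + im(k)^2))*(C2*sin(log(a)*Abs(im(k))/(re(k)^2 + im(k)^2)) + C3*cos(log(a)*im(k)/(re(k)^2 + im(k)^2)))


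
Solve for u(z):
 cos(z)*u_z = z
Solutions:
 u(z) = C1 + Integral(z/cos(z), z)


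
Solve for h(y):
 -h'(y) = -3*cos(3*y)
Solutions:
 h(y) = C1 + sin(3*y)


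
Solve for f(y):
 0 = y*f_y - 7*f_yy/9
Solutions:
 f(y) = C1 + C2*erfi(3*sqrt(14)*y/14)


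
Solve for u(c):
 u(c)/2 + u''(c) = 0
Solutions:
 u(c) = C1*sin(sqrt(2)*c/2) + C2*cos(sqrt(2)*c/2)


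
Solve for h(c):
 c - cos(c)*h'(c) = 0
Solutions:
 h(c) = C1 + Integral(c/cos(c), c)


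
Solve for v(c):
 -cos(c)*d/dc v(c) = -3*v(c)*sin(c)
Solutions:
 v(c) = C1/cos(c)^3


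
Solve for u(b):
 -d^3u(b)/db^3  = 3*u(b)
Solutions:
 u(b) = C3*exp(-3^(1/3)*b) + (C1*sin(3^(5/6)*b/2) + C2*cos(3^(5/6)*b/2))*exp(3^(1/3)*b/2)


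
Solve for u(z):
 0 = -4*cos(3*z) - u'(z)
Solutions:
 u(z) = C1 - 4*sin(3*z)/3


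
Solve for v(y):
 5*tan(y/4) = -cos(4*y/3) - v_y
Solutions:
 v(y) = C1 + 20*log(cos(y/4)) - 3*sin(4*y/3)/4


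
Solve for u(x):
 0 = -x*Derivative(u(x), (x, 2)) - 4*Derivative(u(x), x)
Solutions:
 u(x) = C1 + C2/x^3


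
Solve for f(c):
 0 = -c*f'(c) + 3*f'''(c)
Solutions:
 f(c) = C1 + Integral(C2*airyai(3^(2/3)*c/3) + C3*airybi(3^(2/3)*c/3), c)


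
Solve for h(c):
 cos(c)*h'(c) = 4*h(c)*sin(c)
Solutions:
 h(c) = C1/cos(c)^4


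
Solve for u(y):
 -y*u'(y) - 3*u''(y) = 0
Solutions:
 u(y) = C1 + C2*erf(sqrt(6)*y/6)


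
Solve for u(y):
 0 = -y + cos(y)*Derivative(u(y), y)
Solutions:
 u(y) = C1 + Integral(y/cos(y), y)


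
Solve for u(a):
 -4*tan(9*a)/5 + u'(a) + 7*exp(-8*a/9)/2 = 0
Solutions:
 u(a) = C1 + 2*log(tan(9*a)^2 + 1)/45 + 63*exp(-8*a/9)/16


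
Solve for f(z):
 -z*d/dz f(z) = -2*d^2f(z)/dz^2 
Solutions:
 f(z) = C1 + C2*erfi(z/2)


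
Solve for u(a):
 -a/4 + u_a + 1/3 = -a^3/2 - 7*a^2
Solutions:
 u(a) = C1 - a^4/8 - 7*a^3/3 + a^2/8 - a/3


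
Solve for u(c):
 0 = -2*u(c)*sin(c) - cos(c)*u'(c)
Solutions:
 u(c) = C1*cos(c)^2


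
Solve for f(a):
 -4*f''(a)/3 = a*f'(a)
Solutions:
 f(a) = C1 + C2*erf(sqrt(6)*a/4)


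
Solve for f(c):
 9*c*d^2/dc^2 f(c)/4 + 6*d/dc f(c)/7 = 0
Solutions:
 f(c) = C1 + C2*c^(13/21)


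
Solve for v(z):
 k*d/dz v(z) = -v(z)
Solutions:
 v(z) = C1*exp(-z/k)


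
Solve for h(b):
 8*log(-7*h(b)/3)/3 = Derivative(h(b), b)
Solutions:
 -3*Integral(1/(log(-_y) - log(3) + log(7)), (_y, h(b)))/8 = C1 - b


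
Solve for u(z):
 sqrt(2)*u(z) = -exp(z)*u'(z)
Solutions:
 u(z) = C1*exp(sqrt(2)*exp(-z))


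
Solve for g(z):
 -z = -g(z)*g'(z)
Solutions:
 g(z) = -sqrt(C1 + z^2)
 g(z) = sqrt(C1 + z^2)


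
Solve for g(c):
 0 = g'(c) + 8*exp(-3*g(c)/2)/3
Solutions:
 g(c) = 2*log(C1 - 4*c)/3
 g(c) = 2*log((-1 - sqrt(3)*I)*(C1 - 4*c)^(1/3)/2)
 g(c) = 2*log((-1 + sqrt(3)*I)*(C1 - 4*c)^(1/3)/2)


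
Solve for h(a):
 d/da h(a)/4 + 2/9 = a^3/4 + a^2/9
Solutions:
 h(a) = C1 + a^4/4 + 4*a^3/27 - 8*a/9


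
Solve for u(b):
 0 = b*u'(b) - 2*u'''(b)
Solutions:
 u(b) = C1 + Integral(C2*airyai(2^(2/3)*b/2) + C3*airybi(2^(2/3)*b/2), b)


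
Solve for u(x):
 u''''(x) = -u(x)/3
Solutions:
 u(x) = (C1*sin(sqrt(2)*3^(3/4)*x/6) + C2*cos(sqrt(2)*3^(3/4)*x/6))*exp(-sqrt(2)*3^(3/4)*x/6) + (C3*sin(sqrt(2)*3^(3/4)*x/6) + C4*cos(sqrt(2)*3^(3/4)*x/6))*exp(sqrt(2)*3^(3/4)*x/6)


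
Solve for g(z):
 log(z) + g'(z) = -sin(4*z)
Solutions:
 g(z) = C1 - z*log(z) + z + cos(4*z)/4


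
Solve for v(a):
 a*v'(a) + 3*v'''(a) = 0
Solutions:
 v(a) = C1 + Integral(C2*airyai(-3^(2/3)*a/3) + C3*airybi(-3^(2/3)*a/3), a)


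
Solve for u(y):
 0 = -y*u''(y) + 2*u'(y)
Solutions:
 u(y) = C1 + C2*y^3


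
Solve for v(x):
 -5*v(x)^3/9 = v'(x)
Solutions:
 v(x) = -3*sqrt(2)*sqrt(-1/(C1 - 5*x))/2
 v(x) = 3*sqrt(2)*sqrt(-1/(C1 - 5*x))/2


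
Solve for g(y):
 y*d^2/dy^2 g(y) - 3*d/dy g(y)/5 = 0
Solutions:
 g(y) = C1 + C2*y^(8/5)


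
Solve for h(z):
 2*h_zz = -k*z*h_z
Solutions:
 h(z) = Piecewise((-sqrt(pi)*C1*erf(sqrt(k)*z/2)/sqrt(k) - C2, (k > 0) | (k < 0)), (-C1*z - C2, True))


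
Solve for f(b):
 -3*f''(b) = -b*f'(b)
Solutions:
 f(b) = C1 + C2*erfi(sqrt(6)*b/6)


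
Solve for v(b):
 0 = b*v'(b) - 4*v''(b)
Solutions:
 v(b) = C1 + C2*erfi(sqrt(2)*b/4)


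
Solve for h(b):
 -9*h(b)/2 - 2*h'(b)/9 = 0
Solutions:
 h(b) = C1*exp(-81*b/4)


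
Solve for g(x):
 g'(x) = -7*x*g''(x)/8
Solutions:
 g(x) = C1 + C2/x^(1/7)


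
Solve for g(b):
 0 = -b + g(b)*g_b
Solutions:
 g(b) = -sqrt(C1 + b^2)
 g(b) = sqrt(C1 + b^2)


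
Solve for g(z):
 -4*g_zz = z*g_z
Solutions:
 g(z) = C1 + C2*erf(sqrt(2)*z/4)


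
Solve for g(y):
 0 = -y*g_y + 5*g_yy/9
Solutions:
 g(y) = C1 + C2*erfi(3*sqrt(10)*y/10)


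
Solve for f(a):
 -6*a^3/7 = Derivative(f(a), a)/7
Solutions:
 f(a) = C1 - 3*a^4/2


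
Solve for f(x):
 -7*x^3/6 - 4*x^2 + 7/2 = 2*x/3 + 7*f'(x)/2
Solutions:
 f(x) = C1 - x^4/12 - 8*x^3/21 - 2*x^2/21 + x


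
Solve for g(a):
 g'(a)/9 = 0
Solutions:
 g(a) = C1


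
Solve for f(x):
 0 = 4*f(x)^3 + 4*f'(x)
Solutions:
 f(x) = -sqrt(2)*sqrt(-1/(C1 - x))/2
 f(x) = sqrt(2)*sqrt(-1/(C1 - x))/2


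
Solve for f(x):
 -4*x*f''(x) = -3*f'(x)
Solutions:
 f(x) = C1 + C2*x^(7/4)


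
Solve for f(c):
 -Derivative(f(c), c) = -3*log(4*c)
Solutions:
 f(c) = C1 + 3*c*log(c) - 3*c + c*log(64)


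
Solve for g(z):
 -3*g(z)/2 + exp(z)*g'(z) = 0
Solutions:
 g(z) = C1*exp(-3*exp(-z)/2)


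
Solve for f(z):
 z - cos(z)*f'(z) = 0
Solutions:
 f(z) = C1 + Integral(z/cos(z), z)


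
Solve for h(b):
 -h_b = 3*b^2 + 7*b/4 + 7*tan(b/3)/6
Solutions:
 h(b) = C1 - b^3 - 7*b^2/8 + 7*log(cos(b/3))/2


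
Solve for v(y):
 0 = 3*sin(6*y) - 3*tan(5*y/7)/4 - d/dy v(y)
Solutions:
 v(y) = C1 + 21*log(cos(5*y/7))/20 - cos(6*y)/2


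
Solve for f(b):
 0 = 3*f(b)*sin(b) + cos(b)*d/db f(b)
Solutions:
 f(b) = C1*cos(b)^3


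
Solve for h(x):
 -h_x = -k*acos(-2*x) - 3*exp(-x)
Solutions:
 h(x) = C1 + k*x*acos(-2*x) + k*sqrt(1 - 4*x^2)/2 - 3*exp(-x)


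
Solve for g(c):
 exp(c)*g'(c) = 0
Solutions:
 g(c) = C1


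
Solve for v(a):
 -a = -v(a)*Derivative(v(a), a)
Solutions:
 v(a) = -sqrt(C1 + a^2)
 v(a) = sqrt(C1 + a^2)


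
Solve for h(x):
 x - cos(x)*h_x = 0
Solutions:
 h(x) = C1 + Integral(x/cos(x), x)


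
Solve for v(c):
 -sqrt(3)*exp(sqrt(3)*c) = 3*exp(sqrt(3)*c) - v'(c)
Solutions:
 v(c) = C1 + exp(sqrt(3)*c) + sqrt(3)*exp(sqrt(3)*c)


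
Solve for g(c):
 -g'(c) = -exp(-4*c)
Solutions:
 g(c) = C1 - exp(-4*c)/4


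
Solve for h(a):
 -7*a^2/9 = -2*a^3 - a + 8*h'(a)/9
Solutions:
 h(a) = C1 + 9*a^4/16 - 7*a^3/24 + 9*a^2/16


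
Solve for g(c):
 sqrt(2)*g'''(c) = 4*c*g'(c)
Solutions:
 g(c) = C1 + Integral(C2*airyai(sqrt(2)*c) + C3*airybi(sqrt(2)*c), c)


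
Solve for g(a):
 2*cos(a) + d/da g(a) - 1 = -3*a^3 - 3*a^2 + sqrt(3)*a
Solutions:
 g(a) = C1 - 3*a^4/4 - a^3 + sqrt(3)*a^2/2 + a - 2*sin(a)


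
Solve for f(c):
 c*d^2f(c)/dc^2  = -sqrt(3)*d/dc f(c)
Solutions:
 f(c) = C1 + C2*c^(1 - sqrt(3))


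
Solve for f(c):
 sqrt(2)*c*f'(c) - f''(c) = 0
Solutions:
 f(c) = C1 + C2*erfi(2^(3/4)*c/2)


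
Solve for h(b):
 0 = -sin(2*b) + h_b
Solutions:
 h(b) = C1 - cos(2*b)/2


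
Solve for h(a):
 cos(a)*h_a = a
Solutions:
 h(a) = C1 + Integral(a/cos(a), a)


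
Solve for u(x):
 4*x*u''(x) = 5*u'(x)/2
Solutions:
 u(x) = C1 + C2*x^(13/8)


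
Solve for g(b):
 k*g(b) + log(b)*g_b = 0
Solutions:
 g(b) = C1*exp(-k*li(b))


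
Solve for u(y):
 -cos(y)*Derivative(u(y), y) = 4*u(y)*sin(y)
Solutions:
 u(y) = C1*cos(y)^4


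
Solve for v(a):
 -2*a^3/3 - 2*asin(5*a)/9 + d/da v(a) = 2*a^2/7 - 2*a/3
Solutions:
 v(a) = C1 + a^4/6 + 2*a^3/21 - a^2/3 + 2*a*asin(5*a)/9 + 2*sqrt(1 - 25*a^2)/45


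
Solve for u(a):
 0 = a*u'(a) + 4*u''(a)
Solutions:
 u(a) = C1 + C2*erf(sqrt(2)*a/4)


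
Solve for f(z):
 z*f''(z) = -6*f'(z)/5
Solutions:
 f(z) = C1 + C2/z^(1/5)


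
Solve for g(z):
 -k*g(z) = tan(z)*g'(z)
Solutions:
 g(z) = C1*exp(-k*log(sin(z)))


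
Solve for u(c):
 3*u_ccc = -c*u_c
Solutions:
 u(c) = C1 + Integral(C2*airyai(-3^(2/3)*c/3) + C3*airybi(-3^(2/3)*c/3), c)


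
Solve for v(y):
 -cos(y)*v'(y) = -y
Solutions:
 v(y) = C1 + Integral(y/cos(y), y)


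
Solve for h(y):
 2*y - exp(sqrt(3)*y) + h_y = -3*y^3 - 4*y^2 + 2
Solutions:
 h(y) = C1 - 3*y^4/4 - 4*y^3/3 - y^2 + 2*y + sqrt(3)*exp(sqrt(3)*y)/3


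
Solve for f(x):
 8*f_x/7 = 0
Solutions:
 f(x) = C1


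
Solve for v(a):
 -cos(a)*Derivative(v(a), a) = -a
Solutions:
 v(a) = C1 + Integral(a/cos(a), a)


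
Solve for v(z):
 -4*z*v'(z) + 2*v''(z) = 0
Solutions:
 v(z) = C1 + C2*erfi(z)


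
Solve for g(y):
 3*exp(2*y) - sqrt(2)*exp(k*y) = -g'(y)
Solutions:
 g(y) = C1 - 3*exp(2*y)/2 + sqrt(2)*exp(k*y)/k


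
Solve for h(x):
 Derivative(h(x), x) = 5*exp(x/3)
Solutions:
 h(x) = C1 + 15*exp(x/3)


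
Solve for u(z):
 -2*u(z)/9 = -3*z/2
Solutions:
 u(z) = 27*z/4


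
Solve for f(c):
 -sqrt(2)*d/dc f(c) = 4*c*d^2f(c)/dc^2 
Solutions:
 f(c) = C1 + C2*c^(1 - sqrt(2)/4)


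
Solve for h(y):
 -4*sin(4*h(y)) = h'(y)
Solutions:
 h(y) = -acos((-C1 - exp(32*y))/(C1 - exp(32*y)))/4 + pi/2
 h(y) = acos((-C1 - exp(32*y))/(C1 - exp(32*y)))/4


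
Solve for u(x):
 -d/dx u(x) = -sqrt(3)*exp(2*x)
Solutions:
 u(x) = C1 + sqrt(3)*exp(2*x)/2


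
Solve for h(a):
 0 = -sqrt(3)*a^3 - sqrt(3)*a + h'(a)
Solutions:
 h(a) = C1 + sqrt(3)*a^4/4 + sqrt(3)*a^2/2


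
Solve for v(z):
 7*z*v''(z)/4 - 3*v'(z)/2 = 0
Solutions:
 v(z) = C1 + C2*z^(13/7)


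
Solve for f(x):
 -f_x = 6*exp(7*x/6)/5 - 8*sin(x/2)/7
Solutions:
 f(x) = C1 - 36*exp(7*x/6)/35 - 16*cos(x/2)/7


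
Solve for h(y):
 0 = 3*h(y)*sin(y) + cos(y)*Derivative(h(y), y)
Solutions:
 h(y) = C1*cos(y)^3


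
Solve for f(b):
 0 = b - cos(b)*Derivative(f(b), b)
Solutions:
 f(b) = C1 + Integral(b/cos(b), b)


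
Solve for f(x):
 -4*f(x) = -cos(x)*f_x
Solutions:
 f(x) = C1*(sin(x)^2 + 2*sin(x) + 1)/(sin(x)^2 - 2*sin(x) + 1)


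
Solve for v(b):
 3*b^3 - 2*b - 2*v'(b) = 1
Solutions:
 v(b) = C1 + 3*b^4/8 - b^2/2 - b/2


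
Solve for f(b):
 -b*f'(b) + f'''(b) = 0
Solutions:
 f(b) = C1 + Integral(C2*airyai(b) + C3*airybi(b), b)


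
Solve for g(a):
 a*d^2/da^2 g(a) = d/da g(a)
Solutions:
 g(a) = C1 + C2*a^2


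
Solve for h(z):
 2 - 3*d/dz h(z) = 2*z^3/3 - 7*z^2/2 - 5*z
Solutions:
 h(z) = C1 - z^4/18 + 7*z^3/18 + 5*z^2/6 + 2*z/3


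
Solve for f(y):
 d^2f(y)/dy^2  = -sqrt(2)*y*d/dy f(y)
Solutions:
 f(y) = C1 + C2*erf(2^(3/4)*y/2)


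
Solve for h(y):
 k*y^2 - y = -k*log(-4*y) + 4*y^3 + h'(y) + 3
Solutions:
 h(y) = C1 + k*y^3/3 + k*y*log(-y) - y^4 - y^2/2 + y*(-k + 2*k*log(2) - 3)


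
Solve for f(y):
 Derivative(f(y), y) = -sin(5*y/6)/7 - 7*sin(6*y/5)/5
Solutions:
 f(y) = C1 + 6*cos(5*y/6)/35 + 7*cos(6*y/5)/6


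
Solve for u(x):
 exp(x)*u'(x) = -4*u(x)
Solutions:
 u(x) = C1*exp(4*exp(-x))


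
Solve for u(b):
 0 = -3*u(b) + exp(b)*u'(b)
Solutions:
 u(b) = C1*exp(-3*exp(-b))


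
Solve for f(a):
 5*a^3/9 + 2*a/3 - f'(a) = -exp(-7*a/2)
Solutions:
 f(a) = C1 + 5*a^4/36 + a^2/3 - 2*exp(-7*a/2)/7


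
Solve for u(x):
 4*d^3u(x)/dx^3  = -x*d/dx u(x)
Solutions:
 u(x) = C1 + Integral(C2*airyai(-2^(1/3)*x/2) + C3*airybi(-2^(1/3)*x/2), x)


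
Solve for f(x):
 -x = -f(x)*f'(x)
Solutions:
 f(x) = -sqrt(C1 + x^2)
 f(x) = sqrt(C1 + x^2)


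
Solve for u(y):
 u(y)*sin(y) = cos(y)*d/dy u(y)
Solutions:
 u(y) = C1/cos(y)
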